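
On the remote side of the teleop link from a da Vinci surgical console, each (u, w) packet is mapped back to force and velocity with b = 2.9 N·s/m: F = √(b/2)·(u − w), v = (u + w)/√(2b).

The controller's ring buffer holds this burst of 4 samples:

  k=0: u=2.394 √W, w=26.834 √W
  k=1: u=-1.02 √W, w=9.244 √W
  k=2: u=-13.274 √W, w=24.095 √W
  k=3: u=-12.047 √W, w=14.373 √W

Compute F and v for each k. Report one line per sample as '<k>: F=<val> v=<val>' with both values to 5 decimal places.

k=0: u−w=-24.44000, u+w=29.22800; √(b/2)=1.20416, √(2b)=2.40832; F=1.20416×(-24.44)=-29.42966, v=29.22800/2.40832=12.13627
k=1: u−w=-10.26400, u+w=8.22400; √(b/2)=1.20416, √(2b)=2.40832; F=1.20416×(-10.264)=-12.35949, v=8.22400/2.40832=3.41483
k=2: u−w=-37.36900, u+w=10.82100; √(b/2)=1.20416, √(2b)=2.40832; F=1.20416×(-37.369)=-44.99823, v=10.82100/2.40832=4.49318
k=3: u−w=-26.42000, u+w=2.32600; √(b/2)=1.20416, √(2b)=2.40832; F=1.20416×(-26.42)=-31.81389, v=2.32600/2.40832=0.96582

0: F=-29.42966 v=12.13627
1: F=-12.35949 v=3.41483
2: F=-44.99823 v=4.49318
3: F=-31.81389 v=0.96582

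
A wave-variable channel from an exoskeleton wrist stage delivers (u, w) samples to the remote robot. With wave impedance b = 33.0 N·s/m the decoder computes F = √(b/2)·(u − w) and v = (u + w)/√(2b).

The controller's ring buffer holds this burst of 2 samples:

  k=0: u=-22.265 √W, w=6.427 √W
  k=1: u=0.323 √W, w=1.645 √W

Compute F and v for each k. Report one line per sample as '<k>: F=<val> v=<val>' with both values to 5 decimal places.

k=0: u−w=-28.69200, u+w=-15.83800; √(b/2)=4.06202, √(2b)=8.12404; F=4.06202×(-28.692)=-116.54745, v=-15.83800/8.12404=-1.94952
k=1: u−w=-1.32200, u+w=1.96800; √(b/2)=4.06202, √(2b)=8.12404; F=4.06202×(-1.322)=-5.36999, v=1.96800/8.12404=0.24224

0: F=-116.54745 v=-1.94952
1: F=-5.36999 v=0.24224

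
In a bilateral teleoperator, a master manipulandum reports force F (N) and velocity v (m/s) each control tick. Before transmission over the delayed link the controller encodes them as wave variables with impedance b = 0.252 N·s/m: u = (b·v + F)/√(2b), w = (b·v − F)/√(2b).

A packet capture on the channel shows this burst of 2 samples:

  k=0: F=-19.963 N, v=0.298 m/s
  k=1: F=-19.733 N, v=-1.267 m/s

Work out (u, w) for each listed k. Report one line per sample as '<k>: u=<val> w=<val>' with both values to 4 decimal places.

k=0: b·v=0.252×0.298=0.0751; √(2b)=0.7099; u=(0.0751+(-19.963))/0.7099=-28.0139, w=(0.0751−(-19.963))/0.7099=28.2255
k=1: b·v=0.252×(-1.267)=-0.3193; √(2b)=0.7099; u=(-0.3193+(-19.733))/0.7099=-28.2455, w=(-0.3193−(-19.733))/0.7099=27.3460

0: u=-28.0139 w=28.2255
1: u=-28.2455 w=27.3460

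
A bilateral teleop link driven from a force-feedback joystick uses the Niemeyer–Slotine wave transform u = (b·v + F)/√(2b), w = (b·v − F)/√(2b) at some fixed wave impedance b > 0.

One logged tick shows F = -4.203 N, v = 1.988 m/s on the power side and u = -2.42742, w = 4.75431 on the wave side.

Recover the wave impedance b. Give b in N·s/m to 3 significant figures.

u + w = 2.32689;  u + w = √(2b)·v, so √(2b) = 2.32689/1.988 = 1.17047.
b = (√(2b))²/2 = 1.36999/2 = 0.68500.
(Check via u − w = 2F/√(2b): u − w = -7.18173, 2F/√(2b) = -7.18174.)

b = 0.685 N·s/m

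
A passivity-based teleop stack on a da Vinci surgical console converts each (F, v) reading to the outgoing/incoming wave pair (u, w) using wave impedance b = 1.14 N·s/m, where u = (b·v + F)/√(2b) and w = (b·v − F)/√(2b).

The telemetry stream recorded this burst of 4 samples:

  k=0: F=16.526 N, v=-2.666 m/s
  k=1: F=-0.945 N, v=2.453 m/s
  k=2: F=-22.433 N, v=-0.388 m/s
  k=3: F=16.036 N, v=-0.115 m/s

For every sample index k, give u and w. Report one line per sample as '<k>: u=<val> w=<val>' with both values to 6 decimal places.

0: u=8.931825 w=-12.957397
1: u=1.226133 w=2.477816
2: u=-15.149551 w=14.563684
3: u=10.533277 w=-10.706924

k=0: b·v=1.14×(-2.666)=-3.039240; √(2b)=1.509967; u=(-3.039240+16.526)/1.509967=8.931825, w=(-3.039240−16.526)/1.509967=-12.957397
k=1: b·v=1.14×2.453=2.796420; √(2b)=1.509967; u=(2.796420+(-0.945))/1.509967=1.226133, w=(2.796420−(-0.945))/1.509967=2.477816
k=2: b·v=1.14×(-0.388)=-0.442320; √(2b)=1.509967; u=(-0.442320+(-22.433))/1.509967=-15.149551, w=(-0.442320−(-22.433))/1.509967=14.563684
k=3: b·v=1.14×(-0.115)=-0.131100; √(2b)=1.509967; u=(-0.131100+16.036)/1.509967=10.533277, w=(-0.131100−16.036)/1.509967=-10.706924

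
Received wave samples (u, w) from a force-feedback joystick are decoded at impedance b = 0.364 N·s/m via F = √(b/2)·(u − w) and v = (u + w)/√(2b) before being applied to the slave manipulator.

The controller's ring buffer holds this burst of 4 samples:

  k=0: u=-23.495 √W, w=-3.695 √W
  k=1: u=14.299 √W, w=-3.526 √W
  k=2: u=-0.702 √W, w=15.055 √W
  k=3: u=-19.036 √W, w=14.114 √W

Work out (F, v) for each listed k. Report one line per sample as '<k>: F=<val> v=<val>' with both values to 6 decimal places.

0: F=-8.446969 v=-31.867172
1: F=7.604405 v=12.626151
2: F=-6.722166 v=16.821975
3: F=-14.142273 v=-5.768673

k=0: u−w=-19.800000, u+w=-27.190000; √(b/2)=0.426615, √(2b)=0.853229; F=0.426615×(-19.8)=-8.446969, v=-27.190000/0.853229=-31.867172
k=1: u−w=17.825000, u+w=10.773000; √(b/2)=0.426615, √(2b)=0.853229; F=0.426615×17.825=7.604405, v=10.773000/0.853229=12.626151
k=2: u−w=-15.757000, u+w=14.353000; √(b/2)=0.426615, √(2b)=0.853229; F=0.426615×(-15.757)=-6.722166, v=14.353000/0.853229=16.821975
k=3: u−w=-33.150000, u+w=-4.922000; √(b/2)=0.426615, √(2b)=0.853229; F=0.426615×(-33.15)=-14.142273, v=-4.922000/0.853229=-5.768673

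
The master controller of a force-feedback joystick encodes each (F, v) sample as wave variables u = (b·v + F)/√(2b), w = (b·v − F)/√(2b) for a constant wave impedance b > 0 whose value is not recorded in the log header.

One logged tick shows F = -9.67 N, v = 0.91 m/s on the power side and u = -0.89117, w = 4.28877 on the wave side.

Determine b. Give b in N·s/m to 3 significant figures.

u + w = 3.3976;  u + w = √(2b)·v, so √(2b) = 3.3976/0.91 = 3.7336.
b = (√(2b))²/2 = 13.9400/2 = 6.9700.
(Check via u − w = 2F/√(2b): u − w = -5.1799, 2F/√(2b) = -5.1800.)

b = 6.97 N·s/m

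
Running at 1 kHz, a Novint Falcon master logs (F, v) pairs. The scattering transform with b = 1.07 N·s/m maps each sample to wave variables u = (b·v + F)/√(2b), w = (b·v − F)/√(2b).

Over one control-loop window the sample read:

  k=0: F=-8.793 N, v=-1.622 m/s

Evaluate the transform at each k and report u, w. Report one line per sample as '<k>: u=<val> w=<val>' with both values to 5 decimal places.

k=0: b·v=1.07×(-1.622)=-1.73554; √(2b)=1.46287; u=(-1.73554+(-8.793))/1.46287=-7.19716, w=(-1.73554−(-8.793))/1.46287=4.82438

0: u=-7.19716 w=4.82438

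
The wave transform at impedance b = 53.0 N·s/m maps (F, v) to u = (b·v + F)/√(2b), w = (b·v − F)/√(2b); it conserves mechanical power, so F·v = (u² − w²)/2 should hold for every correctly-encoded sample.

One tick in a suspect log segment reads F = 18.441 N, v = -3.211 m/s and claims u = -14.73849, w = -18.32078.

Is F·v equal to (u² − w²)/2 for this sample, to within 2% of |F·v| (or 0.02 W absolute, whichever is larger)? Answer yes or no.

F·v = 18.441×(-3.211) = -59.21405 W.
(u² − w²)/2 = (217.22309 − 335.65098)/2 = -59.21395 W.
|Δ| = 0.00010;  2% of max(1, |F·v|) = 1.18428.

yes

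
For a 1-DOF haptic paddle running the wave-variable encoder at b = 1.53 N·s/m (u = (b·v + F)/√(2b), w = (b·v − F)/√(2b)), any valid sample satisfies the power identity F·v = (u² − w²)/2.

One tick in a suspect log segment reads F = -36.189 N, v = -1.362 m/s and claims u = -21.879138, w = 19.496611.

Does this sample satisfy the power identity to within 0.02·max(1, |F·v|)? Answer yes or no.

F·v = (-36.189)×(-1.362) = 49.289418 W.
(u² − w²)/2 = (478.696680 − 380.117840)/2 = 49.289420 W.
|Δ| = 0.000002;  2% of max(1, |F·v|) = 0.985788.

yes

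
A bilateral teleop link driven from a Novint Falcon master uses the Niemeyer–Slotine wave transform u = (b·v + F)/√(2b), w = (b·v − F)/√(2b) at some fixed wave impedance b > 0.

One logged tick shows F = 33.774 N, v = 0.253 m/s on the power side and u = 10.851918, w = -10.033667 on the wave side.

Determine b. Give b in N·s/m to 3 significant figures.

u + w = 0.818251;  u + w = √(2b)·v, so √(2b) = 0.818251/0.253 = 3.234194.
b = (√(2b))²/2 = 10.460009/2 = 5.230004.
(Check via u − w = 2F/√(2b): u − w = 20.885585, 2F/√(2b) = 20.885577.)

b = 5.23 N·s/m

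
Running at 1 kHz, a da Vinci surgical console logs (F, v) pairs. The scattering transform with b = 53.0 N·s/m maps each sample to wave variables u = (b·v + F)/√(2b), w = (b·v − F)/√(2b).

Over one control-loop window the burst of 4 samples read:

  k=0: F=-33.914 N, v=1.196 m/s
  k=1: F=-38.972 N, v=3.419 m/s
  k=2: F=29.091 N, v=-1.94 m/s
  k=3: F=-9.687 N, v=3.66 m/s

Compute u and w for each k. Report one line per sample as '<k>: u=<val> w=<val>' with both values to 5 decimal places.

k=0: b·v=53.0×1.196=63.38800; √(2b)=10.29563; u=(63.38800+(-33.914))/10.29563=2.86277, w=(63.38800−(-33.914))/10.29563=9.45081
k=1: b·v=53.0×3.419=181.20700; √(2b)=10.29563; u=(181.20700+(-38.972))/10.29563=13.81508, w=(181.20700−(-38.972))/10.29563=21.38567
k=2: b·v=53.0×(-1.94)=-102.82000; √(2b)=10.29563; u=(-102.82000+29.091)/10.29563=-7.16119, w=(-102.82000−29.091)/10.29563=-12.81233
k=3: b·v=53.0×3.66=193.98000; √(2b)=10.29563; u=(193.98000+(-9.687))/10.29563=17.90012, w=(193.98000−(-9.687))/10.29563=19.78189

0: u=2.86277 w=9.45081
1: u=13.81508 w=21.38567
2: u=-7.16119 w=-12.81233
3: u=17.90012 w=19.78189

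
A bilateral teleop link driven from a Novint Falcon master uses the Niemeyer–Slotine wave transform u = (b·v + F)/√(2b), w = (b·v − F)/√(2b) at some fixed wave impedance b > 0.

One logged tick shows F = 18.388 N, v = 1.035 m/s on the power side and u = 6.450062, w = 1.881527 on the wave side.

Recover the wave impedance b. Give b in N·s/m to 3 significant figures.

b = 32.4 N·s/m

u + w = 8.331589;  u + w = √(2b)·v, so √(2b) = 8.331589/1.035 = 8.049844.
b = (√(2b))²/2 = 64.799996/2 = 32.399998.
(Check via u − w = 2F/√(2b): u − w = 4.568535, 2F/√(2b) = 4.568535.)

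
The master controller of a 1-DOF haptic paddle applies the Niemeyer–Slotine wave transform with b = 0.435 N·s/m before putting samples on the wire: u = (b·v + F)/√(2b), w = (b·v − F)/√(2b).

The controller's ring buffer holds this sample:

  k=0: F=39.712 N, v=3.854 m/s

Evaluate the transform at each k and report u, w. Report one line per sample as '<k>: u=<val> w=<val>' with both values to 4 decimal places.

k=0: b·v=0.435×3.854=1.6765; √(2b)=0.9327; u=(1.6765+39.712)/0.9327=44.3731, w=(1.6765−39.712)/0.9327=-40.7783

0: u=44.3731 w=-40.7783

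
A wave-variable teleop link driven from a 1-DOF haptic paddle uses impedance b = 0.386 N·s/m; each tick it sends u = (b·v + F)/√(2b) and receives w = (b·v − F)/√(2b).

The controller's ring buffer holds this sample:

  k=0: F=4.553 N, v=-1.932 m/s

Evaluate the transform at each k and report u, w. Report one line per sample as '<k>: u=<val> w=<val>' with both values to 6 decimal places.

k=0: b·v=0.386×(-1.932)=-0.745752; √(2b)=0.878635; u=(-0.745752+4.553)/0.878635=4.333138, w=(-0.745752−4.553)/0.878635=-6.030661

0: u=4.333138 w=-6.030661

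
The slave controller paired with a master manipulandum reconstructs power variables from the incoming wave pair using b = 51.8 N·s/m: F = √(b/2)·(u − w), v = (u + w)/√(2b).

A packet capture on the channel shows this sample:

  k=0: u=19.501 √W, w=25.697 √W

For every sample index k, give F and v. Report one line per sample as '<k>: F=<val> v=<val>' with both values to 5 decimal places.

0: F=-31.53271 v=4.44058

k=0: u−w=-6.19600, u+w=45.19800; √(b/2)=5.08920, √(2b)=10.17841; F=5.08920×(-6.196)=-31.53271, v=45.19800/10.17841=4.44058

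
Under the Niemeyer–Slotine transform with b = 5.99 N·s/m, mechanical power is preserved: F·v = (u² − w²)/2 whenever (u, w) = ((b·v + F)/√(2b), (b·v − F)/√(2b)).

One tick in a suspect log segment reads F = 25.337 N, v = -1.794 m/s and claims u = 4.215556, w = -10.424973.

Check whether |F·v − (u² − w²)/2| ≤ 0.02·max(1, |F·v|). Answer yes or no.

F·v = 25.337×(-1.794) = -45.454578 W.
(u² − w²)/2 = (17.770912 − 108.680062)/2 = -45.454575 W.
|Δ| = 0.000003;  2% of max(1, |F·v|) = 0.909092.

yes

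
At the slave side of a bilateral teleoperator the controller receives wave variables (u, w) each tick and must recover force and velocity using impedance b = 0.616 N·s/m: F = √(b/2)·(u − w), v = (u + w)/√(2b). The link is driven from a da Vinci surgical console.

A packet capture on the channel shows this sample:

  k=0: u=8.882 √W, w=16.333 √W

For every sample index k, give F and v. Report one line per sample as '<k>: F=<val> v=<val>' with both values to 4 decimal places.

0: F=-4.1351 v=22.7171

k=0: u−w=-7.4510, u+w=25.2150; √(b/2)=0.5550, √(2b)=1.1100; F=0.5550×(-7.451)=-4.1351, v=25.2150/1.1100=22.7171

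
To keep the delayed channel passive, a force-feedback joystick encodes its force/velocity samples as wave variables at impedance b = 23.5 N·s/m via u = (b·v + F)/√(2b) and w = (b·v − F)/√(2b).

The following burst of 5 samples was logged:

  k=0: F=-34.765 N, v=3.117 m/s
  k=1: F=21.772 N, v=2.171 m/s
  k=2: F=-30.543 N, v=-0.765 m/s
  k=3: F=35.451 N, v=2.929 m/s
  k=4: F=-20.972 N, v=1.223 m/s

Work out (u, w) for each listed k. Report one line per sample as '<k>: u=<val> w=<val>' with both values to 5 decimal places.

0: u=5.61354 w=15.75553
1: u=10.61759 w=4.26604
2: u=-7.07744 w=1.83287
3: u=15.21117 w=4.86905
4: u=1.13315 w=7.25131

k=0: b·v=23.5×3.117=73.24950; √(2b)=6.85565; u=(73.24950+(-34.765))/6.85565=5.61354, w=(73.24950−(-34.765))/6.85565=15.75553
k=1: b·v=23.5×2.171=51.01850; √(2b)=6.85565; u=(51.01850+21.772)/6.85565=10.61759, w=(51.01850−21.772)/6.85565=4.26604
k=2: b·v=23.5×(-0.765)=-17.97750; √(2b)=6.85565; u=(-17.97750+(-30.543))/6.85565=-7.07744, w=(-17.97750−(-30.543))/6.85565=1.83287
k=3: b·v=23.5×2.929=68.83150; √(2b)=6.85565; u=(68.83150+35.451)/6.85565=15.21117, w=(68.83150−35.451)/6.85565=4.86905
k=4: b·v=23.5×1.223=28.74050; √(2b)=6.85565; u=(28.74050+(-20.972))/6.85565=1.13315, w=(28.74050−(-20.972))/6.85565=7.25131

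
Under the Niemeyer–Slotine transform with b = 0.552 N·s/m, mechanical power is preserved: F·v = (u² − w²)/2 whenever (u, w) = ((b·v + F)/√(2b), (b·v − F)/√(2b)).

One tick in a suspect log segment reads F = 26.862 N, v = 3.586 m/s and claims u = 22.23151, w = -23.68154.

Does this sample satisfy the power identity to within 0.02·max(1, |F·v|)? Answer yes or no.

no

F·v = 26.862×3.586 = 96.32713 W.
(u² − w²)/2 = (494.24004 − 560.81534)/2 = -33.28765 W.
|Δ| = 129.61478;  2% of max(1, |F·v|) = 1.92654.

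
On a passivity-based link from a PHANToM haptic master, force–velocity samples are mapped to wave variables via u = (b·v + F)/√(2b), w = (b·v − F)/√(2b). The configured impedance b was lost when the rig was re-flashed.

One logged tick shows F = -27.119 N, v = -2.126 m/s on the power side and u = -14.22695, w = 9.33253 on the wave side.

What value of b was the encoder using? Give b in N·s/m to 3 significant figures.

u + w = -4.89442;  u + w = √(2b)·v, so √(2b) = -4.89442/(-2.126) = 2.30217.
b = (√(2b))²/2 = 5.30000/2 = 2.65000.
(Check via u − w = 2F/√(2b): u − w = -23.55948, 2F/√(2b) = -23.55948.)

b = 2.65 N·s/m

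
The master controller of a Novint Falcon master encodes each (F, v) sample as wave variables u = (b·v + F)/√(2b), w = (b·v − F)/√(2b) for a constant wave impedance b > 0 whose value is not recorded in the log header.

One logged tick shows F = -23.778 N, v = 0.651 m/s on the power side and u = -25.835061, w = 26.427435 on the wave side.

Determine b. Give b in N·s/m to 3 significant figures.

b = 0.414 N·s/m

u + w = 0.592374;  u + w = √(2b)·v, so √(2b) = 0.592374/0.651 = 0.909945.
b = (√(2b))²/2 = 0.827999/2 = 0.414000.
(Check via u − w = 2F/√(2b): u − w = -52.262496, 2F/√(2b) = -52.262517.)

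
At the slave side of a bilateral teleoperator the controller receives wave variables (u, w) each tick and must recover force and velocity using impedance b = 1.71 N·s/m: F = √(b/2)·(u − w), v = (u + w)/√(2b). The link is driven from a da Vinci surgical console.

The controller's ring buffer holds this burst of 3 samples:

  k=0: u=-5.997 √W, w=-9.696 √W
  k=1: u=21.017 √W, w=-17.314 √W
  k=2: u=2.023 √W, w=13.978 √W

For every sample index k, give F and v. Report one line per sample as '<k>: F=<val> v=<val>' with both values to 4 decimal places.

k=0: u−w=3.6990, u+w=-15.6930; √(b/2)=0.9247, √(2b)=1.8493; F=0.9247×3.699=3.4203, v=-15.6930/1.8493=-8.4858
k=1: u−w=38.3310, u+w=3.7030; √(b/2)=0.9247, √(2b)=1.8493; F=0.9247×38.331=35.4432, v=3.7030/1.8493=2.0024
k=2: u−w=-11.9550, u+w=16.0010; √(b/2)=0.9247, √(2b)=1.8493; F=0.9247×(-11.955)=-11.0543, v=16.0010/1.8493=8.6523

0: F=3.4203 v=-8.4858
1: F=35.4432 v=2.0024
2: F=-11.0543 v=8.6523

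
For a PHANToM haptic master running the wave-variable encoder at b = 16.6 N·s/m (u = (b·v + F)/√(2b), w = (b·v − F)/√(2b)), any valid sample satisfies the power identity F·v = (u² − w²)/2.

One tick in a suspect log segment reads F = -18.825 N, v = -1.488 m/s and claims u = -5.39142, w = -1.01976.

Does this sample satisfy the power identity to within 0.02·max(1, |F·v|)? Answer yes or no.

F·v = (-18.825)×(-1.488) = 28.0116 W.
(u² − w²)/2 = (29.0674 − 1.0399)/2 = 14.0137 W.
|Δ| = 13.9979;  2% of max(1, |F·v|) = 0.5602.

no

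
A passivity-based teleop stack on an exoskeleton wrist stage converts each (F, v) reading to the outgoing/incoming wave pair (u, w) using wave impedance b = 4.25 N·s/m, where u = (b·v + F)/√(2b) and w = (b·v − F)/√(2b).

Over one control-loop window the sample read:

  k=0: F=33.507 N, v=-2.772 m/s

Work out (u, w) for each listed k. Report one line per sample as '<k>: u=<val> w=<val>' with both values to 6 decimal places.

k=0: b·v=4.25×(-2.772)=-11.781000; √(2b)=2.915476; u=(-11.781000+33.507)/2.915476=7.451957, w=(-11.781000−33.507)/2.915476=-15.533656

0: u=7.451957 w=-15.533656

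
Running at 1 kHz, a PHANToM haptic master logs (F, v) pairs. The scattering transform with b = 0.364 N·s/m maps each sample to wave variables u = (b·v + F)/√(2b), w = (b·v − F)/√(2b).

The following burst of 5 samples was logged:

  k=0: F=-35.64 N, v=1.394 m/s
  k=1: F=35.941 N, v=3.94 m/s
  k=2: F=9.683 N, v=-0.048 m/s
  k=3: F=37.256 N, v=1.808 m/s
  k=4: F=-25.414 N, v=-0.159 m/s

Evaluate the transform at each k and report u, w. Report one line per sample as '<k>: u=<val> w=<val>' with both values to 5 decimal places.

k=0: b·v=0.364×1.394=0.50742; √(2b)=0.85323; u=(0.50742+(-35.64))/0.85323=-41.17602, w=(0.50742−(-35.64))/0.85323=42.36543
k=1: b·v=0.364×3.94=1.43416; √(2b)=0.85323; u=(1.43416+35.941)/0.85323=43.80436, w=(1.43416−35.941)/0.85323=-40.44264
k=2: b·v=0.364×(-0.048)=-0.01747; √(2b)=0.85323; u=(-0.01747+9.683)/0.85323=11.32817, w=(-0.01747−9.683)/0.85323=-11.36913
k=3: b·v=0.364×1.808=0.65811; √(2b)=0.85323; u=(0.65811+37.256)/0.85323=44.43602, w=(0.65811−37.256)/0.85323=-42.89339
k=4: b·v=0.364×(-0.159)=-0.05788; √(2b)=0.85323; u=(-0.05788+(-25.414))/0.85323=-29.85350, w=(-0.05788−(-25.414))/0.85323=29.71784

0: u=-41.17602 w=42.36543
1: u=43.80436 w=-40.44264
2: u=11.32817 w=-11.36913
3: u=44.43602 w=-42.89339
4: u=-29.85350 w=29.71784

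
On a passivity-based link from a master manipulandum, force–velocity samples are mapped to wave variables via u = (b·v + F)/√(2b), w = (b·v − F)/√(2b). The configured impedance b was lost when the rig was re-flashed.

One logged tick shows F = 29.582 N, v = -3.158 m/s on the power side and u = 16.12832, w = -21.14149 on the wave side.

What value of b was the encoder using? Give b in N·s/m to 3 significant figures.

u + w = -5.0132;  u + w = √(2b)·v, so √(2b) = -5.0132/(-3.158) = 1.5875.
b = (√(2b))²/2 = 2.5200/2 = 1.2600.
(Check via u − w = 2F/√(2b): u − w = 37.2698, 2F/√(2b) = 37.2698.)

b = 1.26 N·s/m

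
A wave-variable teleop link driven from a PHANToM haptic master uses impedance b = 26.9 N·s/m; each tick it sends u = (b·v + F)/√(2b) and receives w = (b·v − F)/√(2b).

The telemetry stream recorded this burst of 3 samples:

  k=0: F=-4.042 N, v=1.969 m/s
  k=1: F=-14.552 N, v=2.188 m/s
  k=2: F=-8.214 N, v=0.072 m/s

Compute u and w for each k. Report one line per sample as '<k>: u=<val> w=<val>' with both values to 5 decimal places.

k=0: b·v=26.9×1.969=52.96610; √(2b)=7.33485; u=(52.96610+(-4.042))/7.33485=6.67009, w=(52.96610−(-4.042))/7.33485=7.77223
k=1: b·v=26.9×2.188=58.85720; √(2b)=7.33485; u=(58.85720+(-14.552))/7.33485=6.04037, w=(58.85720−(-14.552))/7.33485=10.00828
k=2: b·v=26.9×0.072=1.93680; √(2b)=7.33485; u=(1.93680+(-8.214))/7.33485=-0.85581, w=(1.93680−(-8.214))/7.33485=1.38391

0: u=6.67009 w=7.77223
1: u=6.04037 w=10.00828
2: u=-0.85581 w=1.38391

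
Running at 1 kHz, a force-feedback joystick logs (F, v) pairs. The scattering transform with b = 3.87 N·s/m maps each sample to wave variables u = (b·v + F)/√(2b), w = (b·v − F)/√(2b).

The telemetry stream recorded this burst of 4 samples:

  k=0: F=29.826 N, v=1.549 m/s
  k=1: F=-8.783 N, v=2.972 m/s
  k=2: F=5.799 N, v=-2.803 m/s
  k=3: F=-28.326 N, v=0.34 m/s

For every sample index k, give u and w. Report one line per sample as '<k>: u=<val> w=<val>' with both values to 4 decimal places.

0: u=12.8755 w=-8.5660
1: u=0.9772 w=7.2912
2: u=-1.8147 w=-5.9835
3: u=-9.7086 w=10.6545

k=0: b·v=3.87×1.549=5.9946; √(2b)=2.7821; u=(5.9946+29.826)/2.7821=12.8755, w=(5.9946−29.826)/2.7821=-8.5660
k=1: b·v=3.87×2.972=11.5016; √(2b)=2.7821; u=(11.5016+(-8.783))/2.7821=0.9772, w=(11.5016−(-8.783))/2.7821=7.2912
k=2: b·v=3.87×(-2.803)=-10.8476; √(2b)=2.7821; u=(-10.8476+5.799)/2.7821=-1.8147, w=(-10.8476−5.799)/2.7821=-5.9835
k=3: b·v=3.87×0.34=1.3158; √(2b)=2.7821; u=(1.3158+(-28.326))/2.7821=-9.7086, w=(1.3158−(-28.326))/2.7821=10.6545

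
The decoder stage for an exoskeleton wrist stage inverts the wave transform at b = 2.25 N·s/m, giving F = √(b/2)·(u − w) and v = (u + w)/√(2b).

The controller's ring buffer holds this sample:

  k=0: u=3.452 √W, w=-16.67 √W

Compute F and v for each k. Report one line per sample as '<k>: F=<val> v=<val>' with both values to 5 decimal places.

0: F=21.34260 v=-6.23102

k=0: u−w=20.12200, u+w=-13.21800; √(b/2)=1.06066, √(2b)=2.12132; F=1.06066×20.122=21.34260, v=-13.21800/2.12132=-6.23102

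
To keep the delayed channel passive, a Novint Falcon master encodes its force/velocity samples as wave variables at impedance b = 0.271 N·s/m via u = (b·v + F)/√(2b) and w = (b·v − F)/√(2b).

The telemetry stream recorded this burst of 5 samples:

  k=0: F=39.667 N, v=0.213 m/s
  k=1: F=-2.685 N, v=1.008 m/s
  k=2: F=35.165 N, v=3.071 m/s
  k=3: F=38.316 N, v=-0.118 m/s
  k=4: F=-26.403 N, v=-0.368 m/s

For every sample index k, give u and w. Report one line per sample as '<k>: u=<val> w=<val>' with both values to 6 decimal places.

0: u=53.958670 w=-53.801858
1: u=-3.276027 w=4.018123
2: u=48.895577 w=-46.634687
3: u=52.001745 w=-52.088617
4: u=-35.999041 w=35.728117

k=0: b·v=0.271×0.213=0.057723; √(2b)=0.736206; u=(0.057723+39.667)/0.736206=53.958670, w=(0.057723−39.667)/0.736206=-53.801858
k=1: b·v=0.271×1.008=0.273168; √(2b)=0.736206; u=(0.273168+(-2.685))/0.736206=-3.276027, w=(0.273168−(-2.685))/0.736206=4.018123
k=2: b·v=0.271×3.071=0.832241; √(2b)=0.736206; u=(0.832241+35.165)/0.736206=48.895577, w=(0.832241−35.165)/0.736206=-46.634687
k=3: b·v=0.271×(-0.118)=-0.031978; √(2b)=0.736206; u=(-0.031978+38.316)/0.736206=52.001745, w=(-0.031978−38.316)/0.736206=-52.088617
k=4: b·v=0.271×(-0.368)=-0.099728; √(2b)=0.736206; u=(-0.099728+(-26.403))/0.736206=-35.999041, w=(-0.099728−(-26.403))/0.736206=35.728117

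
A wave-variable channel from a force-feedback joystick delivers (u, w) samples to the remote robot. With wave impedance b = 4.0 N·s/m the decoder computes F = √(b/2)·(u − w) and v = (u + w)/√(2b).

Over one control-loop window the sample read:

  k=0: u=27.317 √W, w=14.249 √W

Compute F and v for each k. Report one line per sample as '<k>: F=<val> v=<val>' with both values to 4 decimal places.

k=0: u−w=13.0680, u+w=41.5660; √(b/2)=1.4142, √(2b)=2.8284; F=1.4142×13.068=18.4809, v=41.5660/2.8284=14.6958

0: F=18.4809 v=14.6958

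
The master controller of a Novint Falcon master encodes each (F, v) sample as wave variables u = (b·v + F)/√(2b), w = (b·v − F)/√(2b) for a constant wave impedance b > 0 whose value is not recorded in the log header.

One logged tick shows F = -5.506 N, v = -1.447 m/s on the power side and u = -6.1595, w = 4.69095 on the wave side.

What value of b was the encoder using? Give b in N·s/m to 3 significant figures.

b = 0.515 N·s/m

u + w = -1.4686;  u + w = √(2b)·v, so √(2b) = -1.4686/(-1.447) = 1.0149.
b = (√(2b))²/2 = 1.0300/2 = 0.5150.
(Check via u − w = 2F/√(2b): u − w = -10.8505, 2F/√(2b) = -10.8504.)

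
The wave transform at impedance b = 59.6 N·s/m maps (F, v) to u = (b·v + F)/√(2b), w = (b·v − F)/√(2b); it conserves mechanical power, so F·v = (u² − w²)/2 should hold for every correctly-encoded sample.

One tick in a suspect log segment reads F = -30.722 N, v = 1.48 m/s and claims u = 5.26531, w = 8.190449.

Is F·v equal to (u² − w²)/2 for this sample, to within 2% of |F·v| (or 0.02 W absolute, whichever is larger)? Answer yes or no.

no

F·v = (-30.722)×1.48 = -45.468560 W.
(u² − w²)/2 = (27.723489 − 67.083455)/2 = -19.679983 W.
|Δ| = 25.788577;  2% of max(1, |F·v|) = 0.909371.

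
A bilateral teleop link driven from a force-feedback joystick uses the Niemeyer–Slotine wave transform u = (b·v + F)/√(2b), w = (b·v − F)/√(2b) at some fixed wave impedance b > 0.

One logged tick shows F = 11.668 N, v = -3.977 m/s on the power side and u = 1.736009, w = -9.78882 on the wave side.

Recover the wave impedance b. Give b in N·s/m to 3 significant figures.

u + w = -8.052811;  u + w = √(2b)·v, so √(2b) = -8.052811/(-3.977) = 2.024846.
b = (√(2b))²/2 = 4.100000/2 = 2.050000.
(Check via u − w = 2F/√(2b): u − w = 11.524829, 2F/√(2b) = 11.524829.)

b = 2.05 N·s/m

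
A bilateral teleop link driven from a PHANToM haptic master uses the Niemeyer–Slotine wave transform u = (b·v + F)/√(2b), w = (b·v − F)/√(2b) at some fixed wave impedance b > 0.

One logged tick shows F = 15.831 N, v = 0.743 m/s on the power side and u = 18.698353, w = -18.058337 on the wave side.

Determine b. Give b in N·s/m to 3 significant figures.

b = 0.371 N·s/m

u + w = 0.640016;  u + w = √(2b)·v, so √(2b) = 0.640016/0.743 = 0.861394.
b = (√(2b))²/2 = 0.742000/2 = 0.371000.
(Check via u − w = 2F/√(2b): u − w = 36.756690, 2F/√(2b) = 36.756684.)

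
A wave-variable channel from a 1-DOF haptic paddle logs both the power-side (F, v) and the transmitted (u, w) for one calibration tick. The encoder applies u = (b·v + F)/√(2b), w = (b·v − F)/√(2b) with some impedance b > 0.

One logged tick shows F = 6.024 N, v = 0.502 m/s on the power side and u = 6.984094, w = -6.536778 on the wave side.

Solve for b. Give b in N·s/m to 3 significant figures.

b = 0.397 N·s/m

u + w = 0.447316;  u + w = √(2b)·v, so √(2b) = 0.447316/0.502 = 0.891068.
b = (√(2b))²/2 = 0.794002/2 = 0.397001.
(Check via u − w = 2F/√(2b): u − w = 13.520872, 2F/√(2b) = 13.520858.)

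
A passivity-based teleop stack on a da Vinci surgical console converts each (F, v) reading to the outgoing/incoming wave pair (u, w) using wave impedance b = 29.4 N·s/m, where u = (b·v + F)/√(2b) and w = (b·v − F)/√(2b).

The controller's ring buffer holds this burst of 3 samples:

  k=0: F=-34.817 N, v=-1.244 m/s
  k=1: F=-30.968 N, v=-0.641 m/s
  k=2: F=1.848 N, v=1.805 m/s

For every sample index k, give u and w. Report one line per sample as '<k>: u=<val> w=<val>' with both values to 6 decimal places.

k=0: b·v=29.4×(-1.244)=-36.573600; √(2b)=7.668116; u=(-36.573600+(-34.817))/7.668116=-9.310058, w=(-36.573600−(-34.817))/7.668116=-0.229078
k=1: b·v=29.4×(-0.641)=-18.845400; √(2b)=7.668116; u=(-18.845400+(-30.968))/7.668116=-6.496172, w=(-18.845400−(-30.968))/7.668116=1.580910
k=2: b·v=29.4×1.805=53.067000; √(2b)=7.668116; u=(53.067000+1.848)/7.668116=7.161472, w=(53.067000−1.848)/7.668116=6.679477

0: u=-9.310058 w=-0.229078
1: u=-6.496172 w=1.580910
2: u=7.161472 w=6.679477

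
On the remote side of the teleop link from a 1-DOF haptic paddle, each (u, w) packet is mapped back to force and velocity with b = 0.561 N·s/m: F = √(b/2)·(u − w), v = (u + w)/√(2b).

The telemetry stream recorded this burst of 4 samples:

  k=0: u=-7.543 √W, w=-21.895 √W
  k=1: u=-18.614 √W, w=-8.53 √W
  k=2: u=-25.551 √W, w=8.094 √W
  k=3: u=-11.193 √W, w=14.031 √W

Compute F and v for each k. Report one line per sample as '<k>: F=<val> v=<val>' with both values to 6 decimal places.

0: F=7.601142 v=-27.791493
1: F=-5.340713 v=-25.625799
2: F=-17.819149 v=-16.480606
3: F=-13.359198 v=2.679267

k=0: u−w=14.352000, u+w=-29.438000; √(b/2)=0.529623, √(2b)=1.059245; F=0.529623×14.352=7.601142, v=-29.438000/1.059245=-27.791493
k=1: u−w=-10.084000, u+w=-27.144000; √(b/2)=0.529623, √(2b)=1.059245; F=0.529623×(-10.084)=-5.340713, v=-27.144000/1.059245=-25.625799
k=2: u−w=-33.645000, u+w=-17.457000; √(b/2)=0.529623, √(2b)=1.059245; F=0.529623×(-33.645)=-17.819149, v=-17.457000/1.059245=-16.480606
k=3: u−w=-25.224000, u+w=2.838000; √(b/2)=0.529623, √(2b)=1.059245; F=0.529623×(-25.224)=-13.359198, v=2.838000/1.059245=2.679267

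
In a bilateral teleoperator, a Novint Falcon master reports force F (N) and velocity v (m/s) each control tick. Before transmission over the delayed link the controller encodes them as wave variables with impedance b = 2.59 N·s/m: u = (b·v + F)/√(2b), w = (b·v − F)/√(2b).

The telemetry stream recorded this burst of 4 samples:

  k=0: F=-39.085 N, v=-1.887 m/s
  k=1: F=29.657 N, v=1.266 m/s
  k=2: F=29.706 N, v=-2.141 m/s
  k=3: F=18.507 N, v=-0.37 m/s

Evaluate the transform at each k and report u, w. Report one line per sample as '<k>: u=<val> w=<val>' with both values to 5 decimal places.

k=0: b·v=2.59×(-1.887)=-4.88733; √(2b)=2.27596; u=(-4.88733+(-39.085))/2.27596=-19.32033, w=(-4.88733−(-39.085))/2.27596=15.02559
k=1: b·v=2.59×1.266=3.27894; √(2b)=2.27596; u=(3.27894+29.657)/2.27596=14.47122, w=(3.27894−29.657)/2.27596=-11.58985
k=2: b·v=2.59×(-2.141)=-5.54519; √(2b)=2.27596; u=(-5.54519+29.706)/2.27596=10.61565, w=(-5.54519−29.706)/2.27596=-15.48848
k=3: b·v=2.59×(-0.37)=-0.95830; √(2b)=2.27596; u=(-0.95830+18.507)/2.27596=7.71046, w=(-0.95830−18.507)/2.27596=-8.55256

0: u=-19.32033 w=15.02559
1: u=14.47122 w=-11.58985
2: u=10.61565 w=-15.48848
3: u=7.71046 w=-8.55256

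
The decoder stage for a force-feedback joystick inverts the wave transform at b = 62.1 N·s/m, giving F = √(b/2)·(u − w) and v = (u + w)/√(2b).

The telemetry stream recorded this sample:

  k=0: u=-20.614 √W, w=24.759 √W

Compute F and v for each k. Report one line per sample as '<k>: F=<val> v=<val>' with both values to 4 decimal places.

0: F=-252.8298 v=0.3719

k=0: u−w=-45.3730, u+w=4.1450; √(b/2)=5.5723, √(2b)=11.1445; F=5.5723×(-45.373)=-252.8298, v=4.1450/11.1445=0.3719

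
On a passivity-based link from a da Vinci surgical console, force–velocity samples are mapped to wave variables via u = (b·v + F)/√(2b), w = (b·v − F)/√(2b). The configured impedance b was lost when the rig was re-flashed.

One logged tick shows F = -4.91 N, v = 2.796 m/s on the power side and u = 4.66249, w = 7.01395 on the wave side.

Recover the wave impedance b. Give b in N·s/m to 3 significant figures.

b = 8.72 N·s/m

u + w = 11.6764;  u + w = √(2b)·v, so √(2b) = 11.6764/2.796 = 4.1761.
b = (√(2b))²/2 = 17.4400/2 = 8.7200.
(Check via u − w = 2F/√(2b): u − w = -2.3515, 2F/√(2b) = -2.3515.)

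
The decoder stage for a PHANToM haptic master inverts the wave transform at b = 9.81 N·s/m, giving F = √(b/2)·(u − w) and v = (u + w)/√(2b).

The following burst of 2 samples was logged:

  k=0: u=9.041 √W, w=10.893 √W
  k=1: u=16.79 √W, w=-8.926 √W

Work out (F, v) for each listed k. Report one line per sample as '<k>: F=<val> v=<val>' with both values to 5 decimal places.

0: F=-4.10167 v=4.50034
1: F=56.95383 v=1.77539

k=0: u−w=-1.85200, u+w=19.93400; √(b/2)=2.21472, √(2b)=4.42945; F=2.21472×(-1.852)=-4.10167, v=19.93400/4.42945=4.50034
k=1: u−w=25.71600, u+w=7.86400; √(b/2)=2.21472, √(2b)=4.42945; F=2.21472×25.716=56.95383, v=7.86400/4.42945=1.77539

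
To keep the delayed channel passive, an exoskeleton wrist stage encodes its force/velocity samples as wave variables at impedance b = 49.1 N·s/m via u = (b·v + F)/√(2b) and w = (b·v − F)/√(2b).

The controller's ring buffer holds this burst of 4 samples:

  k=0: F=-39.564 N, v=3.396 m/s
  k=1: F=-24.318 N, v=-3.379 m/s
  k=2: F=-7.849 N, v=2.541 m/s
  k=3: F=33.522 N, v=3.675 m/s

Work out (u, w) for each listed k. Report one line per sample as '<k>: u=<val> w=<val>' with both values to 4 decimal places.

0: u=12.8340 w=20.8190
1: u=-19.1962 w=-14.2883
2: u=11.7981 w=13.3822
3: u=21.5917 w=14.8261

k=0: b·v=49.1×3.396=166.7436; √(2b)=9.9096; u=(166.7436+(-39.564))/9.9096=12.8340, w=(166.7436−(-39.564))/9.9096=20.8190
k=1: b·v=49.1×(-3.379)=-165.9089; √(2b)=9.9096; u=(-165.9089+(-24.318))/9.9096=-19.1962, w=(-165.9089−(-24.318))/9.9096=-14.2883
k=2: b·v=49.1×2.541=124.7631; √(2b)=9.9096; u=(124.7631+(-7.849))/9.9096=11.7981, w=(124.7631−(-7.849))/9.9096=13.3822
k=3: b·v=49.1×3.675=180.4425; √(2b)=9.9096; u=(180.4425+33.522)/9.9096=21.5917, w=(180.4425−33.522)/9.9096=14.8261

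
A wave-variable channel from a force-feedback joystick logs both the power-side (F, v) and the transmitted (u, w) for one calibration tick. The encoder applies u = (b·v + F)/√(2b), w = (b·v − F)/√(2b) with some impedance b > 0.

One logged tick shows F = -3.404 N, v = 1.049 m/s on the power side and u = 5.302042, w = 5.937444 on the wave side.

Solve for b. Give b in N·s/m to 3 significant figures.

b = 57.4 N·s/m

u + w = 11.239486;  u + w = √(2b)·v, so √(2b) = 11.239486/1.049 = 10.714477.
b = (√(2b))²/2 = 114.800010/2 = 57.400005.
(Check via u − w = 2F/√(2b): u − w = -0.635402, 2F/√(2b) = -0.635402.)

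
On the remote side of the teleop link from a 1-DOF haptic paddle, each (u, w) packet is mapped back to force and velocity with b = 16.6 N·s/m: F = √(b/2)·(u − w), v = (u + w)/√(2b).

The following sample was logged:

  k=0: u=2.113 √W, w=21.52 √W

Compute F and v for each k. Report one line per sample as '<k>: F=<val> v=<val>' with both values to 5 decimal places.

0: F=-55.91102 v=4.10157

k=0: u−w=-19.40700, u+w=23.63300; √(b/2)=2.88097, √(2b)=5.76194; F=2.88097×(-19.407)=-55.91102, v=23.63300/5.76194=4.10157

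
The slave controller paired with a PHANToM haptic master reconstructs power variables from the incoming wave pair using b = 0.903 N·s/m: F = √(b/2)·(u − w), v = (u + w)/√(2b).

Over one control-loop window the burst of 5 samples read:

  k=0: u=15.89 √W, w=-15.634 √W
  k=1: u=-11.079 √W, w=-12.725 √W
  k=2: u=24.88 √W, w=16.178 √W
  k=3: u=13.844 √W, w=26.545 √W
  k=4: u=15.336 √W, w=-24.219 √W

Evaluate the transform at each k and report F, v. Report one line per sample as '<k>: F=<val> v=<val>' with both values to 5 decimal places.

k=0: u−w=31.52400, u+w=0.25600; √(b/2)=0.67194, √(2b)=1.34387; F=0.67194×31.524=21.18216, v=0.25600/1.34387=0.19049
k=1: u−w=1.64600, u+w=-23.80400; √(b/2)=0.67194, √(2b)=1.34387; F=0.67194×1.646=1.10601, v=-23.80400/1.34387=-17.71296
k=2: u−w=8.70200, u+w=41.05800; √(b/2)=0.67194, √(2b)=1.34387; F=0.67194×8.702=5.84720, v=41.05800/1.34387=30.55195
k=3: u−w=-12.70100, u+w=40.38900; √(b/2)=0.67194, √(2b)=1.34387; F=0.67194×(-12.701)=-8.53428, v=40.38900/1.34387=30.05413
k=4: u−w=39.55500, u+w=-8.88300; √(b/2)=0.67194, √(2b)=1.34387; F=0.67194×39.555=26.57849, v=-8.88300/1.34387=-6.60999

0: F=21.18216 v=0.19049
1: F=1.10601 v=-17.71296
2: F=5.84720 v=30.55195
3: F=-8.53428 v=30.05413
4: F=26.57849 v=-6.60999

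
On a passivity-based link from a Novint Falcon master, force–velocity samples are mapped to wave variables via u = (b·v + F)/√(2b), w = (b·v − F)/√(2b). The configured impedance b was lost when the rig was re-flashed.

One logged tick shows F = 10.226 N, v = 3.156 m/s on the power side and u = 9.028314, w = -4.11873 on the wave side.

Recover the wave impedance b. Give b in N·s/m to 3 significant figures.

b = 1.21 N·s/m

u + w = 4.909584;  u + w = √(2b)·v, so √(2b) = 4.909584/3.156 = 1.555635.
b = (√(2b))²/2 = 2.420000/2 = 1.210000.
(Check via u − w = 2F/√(2b): u − w = 13.147044, 2F/√(2b) = 13.147043.)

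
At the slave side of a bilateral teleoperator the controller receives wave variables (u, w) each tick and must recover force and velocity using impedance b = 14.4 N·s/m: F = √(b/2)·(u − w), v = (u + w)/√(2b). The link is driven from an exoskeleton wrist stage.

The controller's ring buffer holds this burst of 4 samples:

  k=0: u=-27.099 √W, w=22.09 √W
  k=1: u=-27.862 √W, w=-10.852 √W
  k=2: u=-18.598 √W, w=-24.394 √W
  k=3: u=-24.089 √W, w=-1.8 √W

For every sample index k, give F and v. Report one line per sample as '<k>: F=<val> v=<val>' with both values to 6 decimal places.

0: F=-131.987937 v=-0.933372
1: F=-45.642620 v=-7.213928
2: F=15.552300 v=-8.011086
3: F=-59.807663 v=-4.824130

k=0: u−w=-49.189000, u+w=-5.009000; √(b/2)=2.683282, √(2b)=5.366563; F=2.683282×(-49.189)=-131.987937, v=-5.009000/5.366563=-0.933372
k=1: u−w=-17.010000, u+w=-38.714000; √(b/2)=2.683282, √(2b)=5.366563; F=2.683282×(-17.01)=-45.642620, v=-38.714000/5.366563=-7.213928
k=2: u−w=5.796000, u+w=-42.992000; √(b/2)=2.683282, √(2b)=5.366563; F=2.683282×5.796=15.552300, v=-42.992000/5.366563=-8.011086
k=3: u−w=-22.289000, u+w=-25.889000; √(b/2)=2.683282, √(2b)=5.366563; F=2.683282×(-22.289)=-59.807663, v=-25.889000/5.366563=-4.824130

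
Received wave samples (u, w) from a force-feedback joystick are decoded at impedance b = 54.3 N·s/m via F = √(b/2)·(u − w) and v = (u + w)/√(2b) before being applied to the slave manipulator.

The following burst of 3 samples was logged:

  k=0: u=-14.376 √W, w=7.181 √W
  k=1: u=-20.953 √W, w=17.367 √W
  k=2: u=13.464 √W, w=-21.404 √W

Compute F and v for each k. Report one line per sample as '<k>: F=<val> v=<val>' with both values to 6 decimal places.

0: F=-112.324175 v=-0.690424
1: F=-199.668896 v=-0.344108
2: F=181.682022 v=-0.761913

k=0: u−w=-21.557000, u+w=-7.195000; √(b/2)=5.210566, √(2b)=10.421132; F=5.210566×(-21.557)=-112.324175, v=-7.195000/10.421132=-0.690424
k=1: u−w=-38.320000, u+w=-3.586000; √(b/2)=5.210566, √(2b)=10.421132; F=5.210566×(-38.32)=-199.668896, v=-3.586000/10.421132=-0.344108
k=2: u−w=34.868000, u+w=-7.940000; √(b/2)=5.210566, √(2b)=10.421132; F=5.210566×34.868=181.682022, v=-7.940000/10.421132=-0.761913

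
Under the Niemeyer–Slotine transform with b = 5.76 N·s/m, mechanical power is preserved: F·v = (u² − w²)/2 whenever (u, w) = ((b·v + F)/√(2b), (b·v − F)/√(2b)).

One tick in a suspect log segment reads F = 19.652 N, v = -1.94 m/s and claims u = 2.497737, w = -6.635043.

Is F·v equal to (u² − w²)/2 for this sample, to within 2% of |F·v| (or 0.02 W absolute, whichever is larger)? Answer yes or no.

no

F·v = 19.652×(-1.94) = -38.124880 W.
(u² − w²)/2 = (6.238690 − 44.023796)/2 = -18.892553 W.
|Δ| = 19.232327;  2% of max(1, |F·v|) = 0.762498.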